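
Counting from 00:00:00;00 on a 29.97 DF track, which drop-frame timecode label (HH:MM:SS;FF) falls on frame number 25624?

00:14:15;00

Each 10-minute DF block holds 10 × 60 × 30 − 9 × 2 = 17982 frames. 25624 ÷ 17982 → 1 full block, remainder 7642.
Within the partial block the first minute is 1800 frames and each further minute 1798, so 4 further minute boundaries passed. Total skipped labels = 18 × 1 + 2 × 4 = 26.
Non-drop label index = 25624 + 26 = 25650; at 30 labels/s that is 00:14:15:00, i.e. DF 00:14:15;00.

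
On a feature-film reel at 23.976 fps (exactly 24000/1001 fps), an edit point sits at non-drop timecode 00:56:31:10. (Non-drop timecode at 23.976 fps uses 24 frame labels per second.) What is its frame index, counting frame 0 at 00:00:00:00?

81394

Total seconds to the label: (0 × 3600 + 56 × 60 + 31) = 3391.
Frame index = 3391 × 24 + 10 = 81394.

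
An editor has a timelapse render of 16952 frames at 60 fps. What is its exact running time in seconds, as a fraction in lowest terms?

Running time = 16952 ÷ (60) = 16952 × 1/60 = 4238/15 s.

4238/15 seconds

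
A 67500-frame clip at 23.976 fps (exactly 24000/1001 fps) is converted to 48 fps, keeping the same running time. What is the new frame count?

135135 frames

Target frames = source frames × (target rate / source rate) = 67500 × (48)/(24000/1001) = 67500 × 1001/500 = 135135.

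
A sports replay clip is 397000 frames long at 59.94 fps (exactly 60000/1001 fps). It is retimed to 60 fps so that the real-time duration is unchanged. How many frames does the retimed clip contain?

397397 frames

Target frames = source frames × (target rate / source rate) = 397000 × (60)/(60000/1001) = 397000 × 1001/1000 = 397397.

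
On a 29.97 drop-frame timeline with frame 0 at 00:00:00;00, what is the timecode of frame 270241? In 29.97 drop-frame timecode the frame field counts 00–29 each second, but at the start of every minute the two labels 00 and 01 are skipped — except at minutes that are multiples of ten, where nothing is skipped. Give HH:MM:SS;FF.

02:30:17;01

Each 10-minute DF block holds 10 × 60 × 30 − 9 × 2 = 17982 frames. 270241 ÷ 17982 → 15 full blocks, remainder 511.
Within the partial block the first minute is 1800 frames and each further minute 1798, so 0 further minute boundaries passed. Total skipped labels = 18 × 15 + 2 × 0 = 270.
Non-drop label index = 270241 + 270 = 270511; at 30 labels/s that is 02:30:17:01, i.e. DF 02:30:17;01.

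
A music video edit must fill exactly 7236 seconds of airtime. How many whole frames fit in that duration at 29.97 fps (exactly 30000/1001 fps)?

Frames = 7236 × 30000/1001 = 217080000/1001 ≈ 216863.1369.
Complete frames: 216863.

216863 frames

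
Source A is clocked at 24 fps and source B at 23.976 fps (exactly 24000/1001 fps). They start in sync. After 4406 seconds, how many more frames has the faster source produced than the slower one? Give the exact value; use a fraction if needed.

A emits 24 × 4406 = 105744 frames; B emits 24000/1001 × 4406 = 105744000/1001.
Difference = 105744/1001 frames (≈ 105.6384); B is behind A.

105744/1001 frames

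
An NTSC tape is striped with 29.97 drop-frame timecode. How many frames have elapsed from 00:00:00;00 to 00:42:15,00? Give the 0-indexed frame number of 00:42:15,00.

75974

Complete 10-minute blocks: 4, each 17982 frames → 71928.
Remaining 2 whole minutes in the current block: 1800 + 1 × 1798 = 3598 frames.
Within the current minute: 15 × 30 + 0 − 2 = 448 (labels ;00/;01 skipped at this minute). Total = 71928 + 3598 + 448 = 75974.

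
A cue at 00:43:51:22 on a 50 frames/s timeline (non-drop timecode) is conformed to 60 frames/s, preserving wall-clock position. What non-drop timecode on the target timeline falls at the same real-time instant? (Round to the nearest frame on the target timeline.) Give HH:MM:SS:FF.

Source frame index: (0×3600 + 43×60 + 51) × 50 + 22 = 131572.
Real time: 131572 / (50) = 65786/25 s.
Target frame: (65786/25) × (60) = 789432/5 ≈ 157886.400 → 157886.
At 60 labels/s: frame 157886 → 00:43:51:26.

00:43:51:26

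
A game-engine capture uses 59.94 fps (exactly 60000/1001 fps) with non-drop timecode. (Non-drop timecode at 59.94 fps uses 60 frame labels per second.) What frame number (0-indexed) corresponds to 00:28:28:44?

Total seconds to the label: (0 × 3600 + 28 × 60 + 28) = 1708.
Frame index = 1708 × 60 + 44 = 102524.

102524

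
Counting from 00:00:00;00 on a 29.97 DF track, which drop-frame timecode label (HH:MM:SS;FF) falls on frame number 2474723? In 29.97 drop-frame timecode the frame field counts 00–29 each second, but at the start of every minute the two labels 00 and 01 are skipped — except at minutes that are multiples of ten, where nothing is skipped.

Each 10-minute DF block holds 10 × 60 × 30 − 9 × 2 = 17982 frames. 2474723 ÷ 17982 → 137 full blocks, remainder 11189.
Within the partial block the first minute is 1800 frames and each further minute 1798, so 6 further minute boundaries passed. Total skipped labels = 18 × 137 + 2 × 6 = 2478.
Non-drop label index = 2474723 + 2478 = 2477201; at 30 labels/s that is 22:56:13:11, i.e. DF 22:56:13;11.

22:56:13;11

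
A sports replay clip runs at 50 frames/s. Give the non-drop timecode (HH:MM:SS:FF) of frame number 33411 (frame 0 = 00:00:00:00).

33411 ÷ 50 = 668 full seconds, remainder 11 frames.
668 s = 0 h 11 min 8 s.
Timecode: 00:11:08:11.

00:11:08:11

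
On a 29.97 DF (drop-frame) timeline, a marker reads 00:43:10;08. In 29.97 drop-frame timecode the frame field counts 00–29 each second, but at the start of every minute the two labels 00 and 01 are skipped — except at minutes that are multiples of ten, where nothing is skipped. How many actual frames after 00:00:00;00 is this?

Complete 10-minute blocks: 4, each 17982 frames → 71928.
Remaining 3 whole minutes in the current block: 1800 + 2 × 1798 = 5396 frames.
Within the current minute: 10 × 30 + 8 − 2 = 306 (labels ;00/;01 skipped at this minute). Total = 71928 + 5396 + 306 = 77630.

77630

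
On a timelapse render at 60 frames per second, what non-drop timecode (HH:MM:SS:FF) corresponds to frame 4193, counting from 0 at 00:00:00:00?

00:01:09:53

4193 ÷ 60 = 69 full seconds, remainder 53 frames.
69 s = 0 h 1 min 9 s.
Timecode: 00:01:09:53.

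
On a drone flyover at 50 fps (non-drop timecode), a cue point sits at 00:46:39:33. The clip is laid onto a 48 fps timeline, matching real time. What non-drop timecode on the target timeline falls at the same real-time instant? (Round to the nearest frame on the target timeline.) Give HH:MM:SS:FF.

Source frame index: (0×3600 + 46×60 + 39) × 50 + 33 = 139983.
Real time: 139983 / (50) = 139983/50 s.
Target frame: (139983/50) × (48) = 3359592/25 ≈ 134383.680 → 134384.
At 48 labels/s: frame 134384 → 00:46:39:32.

00:46:39:32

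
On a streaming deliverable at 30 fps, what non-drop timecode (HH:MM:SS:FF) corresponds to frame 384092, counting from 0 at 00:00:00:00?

384092 ÷ 30 = 12803 full seconds, remainder 2 frames.
12803 s = 3 h 33 min 23 s.
Timecode: 03:33:23:02.

03:33:23:02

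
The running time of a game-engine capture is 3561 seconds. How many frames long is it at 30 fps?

106830 frames

Frames = 3561 × 30 = 106830.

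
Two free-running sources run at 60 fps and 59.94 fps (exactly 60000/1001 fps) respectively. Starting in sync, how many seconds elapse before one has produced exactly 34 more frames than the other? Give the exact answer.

The gap grows by |60000/1001 − 60| = 60/1001 frames per second.
Time for a 34-frame gap: 34 ÷ (60/1001) = 17017/30 s.

17017/30 seconds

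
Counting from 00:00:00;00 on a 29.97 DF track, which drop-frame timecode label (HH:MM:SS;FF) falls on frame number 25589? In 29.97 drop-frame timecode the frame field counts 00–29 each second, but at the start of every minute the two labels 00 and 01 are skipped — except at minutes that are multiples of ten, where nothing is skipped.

Each 10-minute DF block holds 10 × 60 × 30 − 9 × 2 = 17982 frames. 25589 ÷ 17982 → 1 full block, remainder 7607.
Within the partial block the first minute is 1800 frames and each further minute 1798, so 4 further minute boundaries passed. Total skipped labels = 18 × 1 + 2 × 4 = 26.
Non-drop label index = 25589 + 26 = 25615; at 30 labels/s that is 00:14:13:25, i.e. DF 00:14:13;25.

00:14:13;25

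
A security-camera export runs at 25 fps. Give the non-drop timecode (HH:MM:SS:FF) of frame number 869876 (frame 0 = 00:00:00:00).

09:39:55:01

869876 ÷ 25 = 34795 full seconds, remainder 1 frame.
34795 s = 9 h 39 min 55 s.
Timecode: 09:39:55:01.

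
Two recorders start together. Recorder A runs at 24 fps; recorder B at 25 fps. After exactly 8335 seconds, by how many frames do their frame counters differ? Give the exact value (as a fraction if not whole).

A emits 24 × 8335 = 200040 frames; B emits 25 × 8335 = 208375.
Difference = 8335 frames; B is ahead of A.

8335 frames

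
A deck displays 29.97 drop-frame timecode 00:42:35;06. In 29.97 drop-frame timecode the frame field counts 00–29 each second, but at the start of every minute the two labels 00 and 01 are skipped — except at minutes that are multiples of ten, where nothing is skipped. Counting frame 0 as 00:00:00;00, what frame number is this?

76580

As if non-drop at 30 labels/s: (0 × 3600 + 42 × 60 + 35) × 30 + 6 = 76656.
Minute boundaries passed: 42; those not divisible by 10: 42 − 4 = 38; dropped labels = 2 × 38 = 76.
Actual frame index = 76656 − 76 = 76580.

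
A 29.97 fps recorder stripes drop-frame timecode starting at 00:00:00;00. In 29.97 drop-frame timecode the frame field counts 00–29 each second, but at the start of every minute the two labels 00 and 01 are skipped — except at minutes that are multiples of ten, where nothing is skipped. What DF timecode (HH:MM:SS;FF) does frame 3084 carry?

00:01:42;26

Ten DF minutes hold 17982 frames, so frame 3084 lies in block 0 (frames 0–17981) with 3084 frames into that block.
The block's first minute is 1800 frames and the rest 1798 each; 3084 frames reaches minute 1, so 0 × 18 + 1 × 2 = 2 labels have been skipped so far.
Adding those back, label number 3084 + 2 = 3086 at 30 labels/s is 102 s + 26 f = 0 h 1 min 42 s frame 26, i.e. 00:01:42;26.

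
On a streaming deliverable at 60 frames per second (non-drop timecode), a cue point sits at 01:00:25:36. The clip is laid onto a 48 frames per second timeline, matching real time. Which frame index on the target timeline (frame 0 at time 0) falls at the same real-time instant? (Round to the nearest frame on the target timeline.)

frame 174029

Source frame index: (1×3600 + 0×60 + 25) × 60 + 36 = 217536.
Real time: 217536 / (60) = 18128/5 s.
Target frame: (18128/5) × (48) = 870144/5 ≈ 174028.800 → 174029.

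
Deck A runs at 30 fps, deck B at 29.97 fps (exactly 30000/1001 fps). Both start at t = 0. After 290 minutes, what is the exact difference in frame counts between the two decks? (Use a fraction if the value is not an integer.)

522000/1001 frames

290 min = 17400 s.
A emits 30 × 17400 = 522000 frames; B emits 30000/1001 × 17400 = 522000000/1001.
Difference = 522000/1001 frames (≈ 521.4785); B is behind A.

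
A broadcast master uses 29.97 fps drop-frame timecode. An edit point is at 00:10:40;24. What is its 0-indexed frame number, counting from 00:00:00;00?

As if non-drop at 30 labels/s: (0 × 3600 + 10 × 60 + 40) × 30 + 24 = 19224.
Minute boundaries passed: 10; those not divisible by 10: 10 − 1 = 9; dropped labels = 2 × 9 = 18.
Actual frame index = 19224 − 18 = 19206.

19206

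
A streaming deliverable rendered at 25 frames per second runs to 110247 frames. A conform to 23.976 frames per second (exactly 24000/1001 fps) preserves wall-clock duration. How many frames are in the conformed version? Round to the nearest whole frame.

105731 frames

Frames at target rate = 110247 × (24000/1001) / (25) = 105837120/1001 ≈ 105731.389.
Nearest whole frame: 105731.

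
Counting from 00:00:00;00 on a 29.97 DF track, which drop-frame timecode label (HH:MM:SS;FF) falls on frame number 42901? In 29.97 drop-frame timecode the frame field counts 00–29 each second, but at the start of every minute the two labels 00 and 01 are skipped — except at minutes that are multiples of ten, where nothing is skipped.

Ten DF minutes hold 17982 frames, so frame 42901 lies in block 2 (frames 35964–53945) with 6937 frames into that block.
The block's first minute is 1800 frames and the rest 1798 each; 6937 frames reaches minute 3, so 2 × 18 + 3 × 2 = 42 labels have been skipped so far.
Adding those back, label number 42901 + 42 = 42943 at 30 labels/s is 1431 s + 13 f = 0 h 23 min 51 s frame 13, i.e. 00:23:51;13.

00:23:51;13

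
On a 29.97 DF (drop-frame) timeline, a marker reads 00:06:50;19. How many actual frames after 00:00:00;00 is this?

As if non-drop at 30 labels/s: (0 × 3600 + 6 × 60 + 50) × 30 + 19 = 12319.
Minute boundaries passed: 6; those not divisible by 10: 6 − 0 = 6; dropped labels = 2 × 6 = 12.
Actual frame index = 12319 − 12 = 12307.

12307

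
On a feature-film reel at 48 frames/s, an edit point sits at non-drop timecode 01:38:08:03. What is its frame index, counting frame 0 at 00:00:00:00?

Total seconds to the label: (1 × 3600 + 38 × 60 + 8) = 5888.
Frame index = 5888 × 48 + 3 = 282627.

282627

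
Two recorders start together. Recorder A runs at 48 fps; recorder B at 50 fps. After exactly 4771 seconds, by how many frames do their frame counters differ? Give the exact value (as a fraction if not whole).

A emits 48 × 4771 = 229008 frames; B emits 50 × 4771 = 238550.
Difference = 9542 frames; B is ahead of A.

9542 frames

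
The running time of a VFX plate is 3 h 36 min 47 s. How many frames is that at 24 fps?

3 h 36 min 47 s = 13007 s.
Frames = 13007 × 24 = 312168.

312168 frames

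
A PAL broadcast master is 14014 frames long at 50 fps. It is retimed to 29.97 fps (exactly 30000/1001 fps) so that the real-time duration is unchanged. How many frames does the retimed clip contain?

8400 frames

Target frames = source frames × (target rate / source rate) = 14014 × (30000/1001)/(50) = 14014 × 600/1001 = 8400.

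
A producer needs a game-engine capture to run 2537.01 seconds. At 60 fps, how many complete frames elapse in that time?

Frames = 2537.01 × 60 = 761103/5 ≈ 152220.6000.
Complete frames: 152220.

152220 frames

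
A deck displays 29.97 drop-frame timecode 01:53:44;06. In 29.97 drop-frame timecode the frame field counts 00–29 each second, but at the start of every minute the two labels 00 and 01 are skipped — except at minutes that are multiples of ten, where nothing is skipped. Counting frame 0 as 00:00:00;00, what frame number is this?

204522

As if non-drop at 30 labels/s: (1 × 3600 + 53 × 60 + 44) × 30 + 6 = 204726.
Minute boundaries passed: 113; those not divisible by 10: 113 − 11 = 102; dropped labels = 2 × 102 = 204.
Actual frame index = 204726 − 204 = 204522.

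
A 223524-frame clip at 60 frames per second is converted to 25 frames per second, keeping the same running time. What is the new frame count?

93135 frames

Target frames = source frames × (target rate / source rate) = 223524 × (25)/(60) = 223524 × 5/12 = 93135.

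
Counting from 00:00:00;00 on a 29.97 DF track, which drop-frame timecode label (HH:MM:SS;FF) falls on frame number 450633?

04:10:36;03

Each 10-minute DF block holds 10 × 60 × 30 − 9 × 2 = 17982 frames. 450633 ÷ 17982 → 25 full blocks, remainder 1083.
Within the partial block the first minute is 1800 frames and each further minute 1798, so 0 further minute boundaries passed. Total skipped labels = 18 × 25 + 2 × 0 = 450.
Non-drop label index = 450633 + 450 = 451083; at 30 labels/s that is 04:10:36:03, i.e. DF 04:10:36;03.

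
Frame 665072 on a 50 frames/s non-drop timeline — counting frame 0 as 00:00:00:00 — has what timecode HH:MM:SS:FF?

03:41:41:22

665072 ÷ 50 = 13301 full seconds, remainder 22 frames.
13301 s = 3 h 41 min 41 s.
Timecode: 03:41:41:22.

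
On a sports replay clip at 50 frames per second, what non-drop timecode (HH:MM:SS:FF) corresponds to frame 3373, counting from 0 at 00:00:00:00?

3373 ÷ 50 = 67 full seconds, remainder 23 frames.
67 s = 0 h 1 min 7 s.
Timecode: 00:01:07:23.

00:01:07:23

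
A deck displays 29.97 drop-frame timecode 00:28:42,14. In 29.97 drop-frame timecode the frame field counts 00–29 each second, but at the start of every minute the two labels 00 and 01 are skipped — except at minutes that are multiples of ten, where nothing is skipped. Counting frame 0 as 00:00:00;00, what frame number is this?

As if non-drop at 30 labels/s: (0 × 3600 + 28 × 60 + 42) × 30 + 14 = 51674.
Minute boundaries passed: 28; those not divisible by 10: 28 − 2 = 26; dropped labels = 2 × 26 = 52.
Actual frame index = 51674 − 52 = 51622.

51622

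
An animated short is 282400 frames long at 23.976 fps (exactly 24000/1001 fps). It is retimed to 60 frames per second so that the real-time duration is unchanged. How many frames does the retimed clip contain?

706706 frames

Target frames = source frames × (target rate / source rate) = 282400 × (60)/(24000/1001) = 282400 × 1001/400 = 706706.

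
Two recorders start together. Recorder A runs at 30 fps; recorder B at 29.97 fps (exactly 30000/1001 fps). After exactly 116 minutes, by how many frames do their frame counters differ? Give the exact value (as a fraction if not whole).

208800/1001 frames

116 min = 6960 s.
A emits 30 × 6960 = 208800 frames; B emits 30000/1001 × 6960 = 208800000/1001.
Difference = 208800/1001 frames (≈ 208.5914); B is behind A.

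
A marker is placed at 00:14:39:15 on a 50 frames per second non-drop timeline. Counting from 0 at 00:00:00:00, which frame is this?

Total seconds to the label: (0 × 3600 + 14 × 60 + 39) = 879.
Frame index = 879 × 50 + 15 = 43965.

43965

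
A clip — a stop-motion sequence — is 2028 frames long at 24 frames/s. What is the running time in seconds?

Running time = 2028 / (24) = 84.5 s.

84.5 seconds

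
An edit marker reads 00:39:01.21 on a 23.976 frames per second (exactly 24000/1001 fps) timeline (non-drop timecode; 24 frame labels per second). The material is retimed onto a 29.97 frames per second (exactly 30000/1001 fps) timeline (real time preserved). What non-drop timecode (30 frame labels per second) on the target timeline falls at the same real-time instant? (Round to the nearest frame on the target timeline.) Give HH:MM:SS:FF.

00:39:01:26

Source frame index: (0×3600 + 39×60 + 1) × 24 + 21 = 56205.
Real time: 56205 / (24000/1001) = 3750747/1600 s.
Target frame: (3750747/1600) × (30000/1001) = 281025/4 ≈ 70256.250 → 70256.
At 30 labels/s: frame 70256 → 00:39:01:26.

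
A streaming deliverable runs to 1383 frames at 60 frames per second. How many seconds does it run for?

23.05 seconds

Running time = 1383 / (60) = 23.05 s.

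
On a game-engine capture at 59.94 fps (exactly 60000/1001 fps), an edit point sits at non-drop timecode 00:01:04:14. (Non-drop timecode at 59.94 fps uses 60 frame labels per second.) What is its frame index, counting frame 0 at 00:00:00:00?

Total seconds to the label: (0 × 3600 + 1 × 60 + 4) = 64.
Frame index = 64 × 60 + 14 = 3854.

3854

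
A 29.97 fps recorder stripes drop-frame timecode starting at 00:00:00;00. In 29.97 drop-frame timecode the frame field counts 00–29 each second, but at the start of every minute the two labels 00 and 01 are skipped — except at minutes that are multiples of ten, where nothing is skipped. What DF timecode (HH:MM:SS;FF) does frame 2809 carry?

00:01:33;21

Each 10-minute DF block holds 10 × 60 × 30 − 9 × 2 = 17982 frames. 2809 ÷ 17982 → 0 full blocks, remainder 2809.
Within the partial block the first minute is 1800 frames and each further minute 1798, so 1 further minute boundary passed. Total skipped labels = 18 × 0 + 2 × 1 = 2.
Non-drop label index = 2809 + 2 = 2811; at 30 labels/s that is 00:01:33:21, i.e. DF 00:01:33;21.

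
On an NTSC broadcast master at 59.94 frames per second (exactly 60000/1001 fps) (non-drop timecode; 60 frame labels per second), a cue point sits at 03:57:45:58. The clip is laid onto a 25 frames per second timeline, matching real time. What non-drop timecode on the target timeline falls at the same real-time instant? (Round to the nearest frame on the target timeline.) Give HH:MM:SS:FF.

03:58:00:06

Source frame index: (3×3600 + 57×60 + 45) × 60 + 58 = 855958.
Real time: 855958 / (60000/1001) = 428406979/30000 s.
Target frame: (428406979/30000) × (25) = 428406979/1200 ≈ 357005.816 → 357006.
At 25 labels/s: frame 357006 → 03:58:00:06.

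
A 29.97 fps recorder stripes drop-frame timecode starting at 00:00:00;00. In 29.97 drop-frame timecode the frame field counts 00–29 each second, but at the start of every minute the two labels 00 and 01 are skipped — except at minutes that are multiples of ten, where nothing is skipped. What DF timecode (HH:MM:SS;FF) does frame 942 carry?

00:00:31;12

Ten DF minutes hold 17982 frames, so frame 942 lies in block 0 (frames 0–17981) with 942 frames into that block.
The block's first minute is 1800 frames and the rest 1798 each; 942 frames reaches minute 0, so 0 × 18 + 0 × 2 = 0 labels have been skipped so far.
Adding those back, label number 942 + 0 = 942 at 30 labels/s is 31 s + 12 f = 0 h 0 min 31 s frame 12, i.e. 00:00:31;12.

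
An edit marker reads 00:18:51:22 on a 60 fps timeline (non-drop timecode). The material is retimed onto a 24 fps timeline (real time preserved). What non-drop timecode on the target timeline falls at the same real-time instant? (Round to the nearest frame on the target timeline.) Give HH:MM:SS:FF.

00:18:51:09

Source frame index: (0×3600 + 18×60 + 51) × 60 + 22 = 67882.
Real time: 67882 / (60) = 33941/30 s.
Target frame: (33941/30) × (24) = 135764/5 ≈ 27152.800 → 27153.
At 24 labels/s: frame 27153 → 00:18:51:09.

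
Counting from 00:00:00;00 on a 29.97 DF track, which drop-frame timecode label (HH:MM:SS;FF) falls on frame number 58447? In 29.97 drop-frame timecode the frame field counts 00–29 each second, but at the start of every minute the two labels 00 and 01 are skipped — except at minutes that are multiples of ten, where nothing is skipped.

Ten DF minutes hold 17982 frames, so frame 58447 lies in block 3 (frames 53946–71927) with 4501 frames into that block.
The block's first minute is 1800 frames and the rest 1798 each; 4501 frames reaches minute 2, so 3 × 18 + 2 × 2 = 58 labels have been skipped so far.
Adding those back, label number 58447 + 58 = 58505 at 30 labels/s is 1950 s + 5 f = 0 h 32 min 30 s frame 5, i.e. 00:32:30;05.

00:32:30;05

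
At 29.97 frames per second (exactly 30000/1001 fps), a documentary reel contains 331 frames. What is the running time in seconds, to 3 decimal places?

11.044 seconds

Running time = 331 × 1001/30000 = 331331/30000 s ≈ 11.044 s.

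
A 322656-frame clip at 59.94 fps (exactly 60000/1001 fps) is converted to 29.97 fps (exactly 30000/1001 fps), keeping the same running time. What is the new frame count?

Target frames = source frames × (target rate / source rate) = 322656 × (30000/1001)/(60000/1001) = 322656 × 1/2 = 161328.

161328 frames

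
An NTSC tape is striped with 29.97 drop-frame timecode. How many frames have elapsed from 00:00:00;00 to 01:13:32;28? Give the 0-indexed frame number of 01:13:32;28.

Complete 10-minute blocks: 7, each 17982 frames → 125874.
Remaining 3 whole minutes in the current block: 1800 + 2 × 1798 = 5396 frames.
Within the current minute: 32 × 30 + 28 − 2 = 986 (labels ;00/;01 skipped at this minute). Total = 125874 + 5396 + 986 = 132256.

132256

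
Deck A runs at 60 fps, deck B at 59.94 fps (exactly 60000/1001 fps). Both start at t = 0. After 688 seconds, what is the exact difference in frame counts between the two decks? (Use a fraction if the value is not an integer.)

41280/1001 frames

A emits 60 × 688 = 41280 frames; B emits 60000/1001 × 688 = 41280000/1001.
Difference = 41280/1001 frames (≈ 41.2388); B is behind A.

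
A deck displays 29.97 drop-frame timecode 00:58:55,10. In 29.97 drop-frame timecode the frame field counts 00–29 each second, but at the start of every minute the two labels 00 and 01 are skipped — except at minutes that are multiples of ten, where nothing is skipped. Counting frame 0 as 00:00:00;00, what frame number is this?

105954

As if non-drop at 30 labels/s: (0 × 3600 + 58 × 60 + 55) × 30 + 10 = 106060.
Minute boundaries passed: 58; those not divisible by 10: 58 − 5 = 53; dropped labels = 2 × 53 = 106.
Actual frame index = 106060 − 106 = 105954.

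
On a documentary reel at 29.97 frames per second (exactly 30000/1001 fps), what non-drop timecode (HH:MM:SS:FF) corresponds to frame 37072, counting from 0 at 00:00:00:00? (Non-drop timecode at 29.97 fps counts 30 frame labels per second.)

37072 ÷ 30 = 1235 full seconds, remainder 22 frames.
1235 s = 0 h 20 min 35 s.
Timecode: 00:20:35:22.

00:20:35:22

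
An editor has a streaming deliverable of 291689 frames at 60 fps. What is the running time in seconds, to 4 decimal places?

Running time = 291689 × 1/60 = 291689/60 s ≈ 4861.4833 s.

4861.4833 seconds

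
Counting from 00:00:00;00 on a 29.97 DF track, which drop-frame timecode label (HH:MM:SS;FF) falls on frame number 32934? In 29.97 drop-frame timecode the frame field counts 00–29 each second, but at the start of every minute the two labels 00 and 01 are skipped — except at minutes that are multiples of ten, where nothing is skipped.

00:18:18;28

Ten DF minutes hold 17982 frames, so frame 32934 lies in block 1 (frames 17982–35963) with 14952 frames into that block.
The block's first minute is 1800 frames and the rest 1798 each; 14952 frames reaches minute 8, so 1 × 18 + 8 × 2 = 34 labels have been skipped so far.
Adding those back, label number 32934 + 34 = 32968 at 30 labels/s is 1098 s + 28 f = 0 h 18 min 18 s frame 28, i.e. 00:18:18;28.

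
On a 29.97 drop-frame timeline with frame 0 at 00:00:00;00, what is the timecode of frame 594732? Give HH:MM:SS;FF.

Each 10-minute DF block holds 10 × 60 × 30 − 9 × 2 = 17982 frames. 594732 ÷ 17982 → 33 full blocks, remainder 1326.
Within the partial block the first minute is 1800 frames and each further minute 1798, so 0 further minute boundaries passed. Total skipped labels = 18 × 33 + 2 × 0 = 594.
Non-drop label index = 594732 + 594 = 595326; at 30 labels/s that is 05:30:44:06, i.e. DF 05:30:44;06.

05:30:44;06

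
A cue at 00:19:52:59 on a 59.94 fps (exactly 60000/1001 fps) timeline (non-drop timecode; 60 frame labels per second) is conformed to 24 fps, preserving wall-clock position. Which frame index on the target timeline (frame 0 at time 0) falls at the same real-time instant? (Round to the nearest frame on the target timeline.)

frame 28660

Source frame index: (0×3600 + 19×60 + 52) × 60 + 59 = 71579.
Real time: 71579 / (60000/1001) = 71650579/60000 s.
Target frame: (71650579/60000) × (24) = 71650579/2500 ≈ 28660.232 → 28660.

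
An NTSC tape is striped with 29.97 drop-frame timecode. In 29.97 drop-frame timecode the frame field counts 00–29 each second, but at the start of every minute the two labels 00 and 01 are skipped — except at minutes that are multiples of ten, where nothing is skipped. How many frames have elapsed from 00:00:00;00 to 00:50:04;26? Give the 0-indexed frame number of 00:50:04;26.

90056

Complete 10-minute blocks: 5, each 17982 frames → 89910.
Remaining 0 whole minutes in the current block: 0 frames.
Within the current minute: 4 × 30 + 26 = 146. Total = 89910 + 0 + 146 = 90056.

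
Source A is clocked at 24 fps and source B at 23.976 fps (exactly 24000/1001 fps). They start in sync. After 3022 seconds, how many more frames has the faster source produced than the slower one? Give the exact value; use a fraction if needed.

A emits 24 × 3022 = 72528 frames; B emits 24000/1001 × 3022 = 72528000/1001.
Difference = 72528/1001 frames (≈ 72.4555); B is behind A.

72528/1001 frames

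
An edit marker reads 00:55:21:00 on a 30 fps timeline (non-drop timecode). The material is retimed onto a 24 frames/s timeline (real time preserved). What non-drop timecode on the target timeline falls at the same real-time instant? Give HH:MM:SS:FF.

00:55:21:00

Source frame index: (0×3600 + 55×60 + 21) × 30 + 0 = 99630.
Real time: 99630 / (30) = 3321 s.
Target frame: (3321) × (24) = 79704.
At 24 labels/s: frame 79704 → 00:55:21:00.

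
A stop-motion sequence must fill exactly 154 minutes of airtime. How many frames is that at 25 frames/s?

231000 frames

154 min = 9240 s.
Frames = 9240 × 25 = 231000.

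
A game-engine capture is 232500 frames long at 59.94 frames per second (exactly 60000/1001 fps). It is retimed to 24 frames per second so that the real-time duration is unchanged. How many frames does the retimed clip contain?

Target frames = source frames × (target rate / source rate) = 232500 × (24)/(60000/1001) = 232500 × 1001/2500 = 93093.

93093 frames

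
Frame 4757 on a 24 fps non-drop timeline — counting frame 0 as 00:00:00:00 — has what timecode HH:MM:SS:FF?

4757 ÷ 24 = 198 full seconds, remainder 5 frames.
198 s = 0 h 3 min 18 s.
Timecode: 00:03:18:05.

00:03:18:05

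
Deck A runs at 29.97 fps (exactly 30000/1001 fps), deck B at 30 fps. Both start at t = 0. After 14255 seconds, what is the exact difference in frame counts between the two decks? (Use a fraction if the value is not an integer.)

427650/1001 frames

A emits 30000/1001 × 14255 = 427650000/1001 frames; B emits 30 × 14255 = 427650.
Difference = 427650/1001 frames (≈ 427.2228); B is ahead of A.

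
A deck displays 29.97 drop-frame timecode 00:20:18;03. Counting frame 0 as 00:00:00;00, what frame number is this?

36507

Complete 10-minute blocks: 2, each 17982 frames → 35964.
Remaining 0 whole minutes in the current block: 0 frames.
Within the current minute: 18 × 30 + 3 = 543. Total = 35964 + 0 + 543 = 36507.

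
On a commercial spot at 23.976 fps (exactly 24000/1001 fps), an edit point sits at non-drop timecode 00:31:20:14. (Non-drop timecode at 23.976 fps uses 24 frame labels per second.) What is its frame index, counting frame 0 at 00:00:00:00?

frame 45134

Total seconds to the label: (0 × 3600 + 31 × 60 + 20) = 1880.
Frame index = 1880 × 24 + 14 = 45134.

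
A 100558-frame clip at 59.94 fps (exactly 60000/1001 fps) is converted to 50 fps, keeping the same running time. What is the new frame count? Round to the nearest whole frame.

Frames at target rate = 100558 × (50) / (60000/1001) = 50329279/600 ≈ 83882.132.
Nearest whole frame: 83882.

83882 frames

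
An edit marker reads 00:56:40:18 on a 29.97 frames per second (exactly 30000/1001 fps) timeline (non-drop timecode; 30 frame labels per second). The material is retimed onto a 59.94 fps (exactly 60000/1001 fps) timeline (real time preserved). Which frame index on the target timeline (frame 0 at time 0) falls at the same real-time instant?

frame 204036

Source frame index: (0×3600 + 56×60 + 40) × 30 + 18 = 102018.
Real time: 102018 / (30000/1001) = 17020003/5000 s.
Target frame: (17020003/5000) × (60000/1001) = 204036.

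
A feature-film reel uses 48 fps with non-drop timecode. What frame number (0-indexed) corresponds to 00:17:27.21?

50277

Total seconds to the label: (0 × 3600 + 17 × 60 + 27) = 1047.
Frame index = 1047 × 48 + 21 = 50277.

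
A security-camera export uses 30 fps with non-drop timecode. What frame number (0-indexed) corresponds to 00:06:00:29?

Total seconds to the label: (0 × 3600 + 6 × 60 + 0) = 360.
Frame index = 360 × 30 + 29 = 10829.

10829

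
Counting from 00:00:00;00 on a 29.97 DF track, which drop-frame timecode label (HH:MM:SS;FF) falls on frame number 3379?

Ten DF minutes hold 17982 frames, so frame 3379 lies in block 0 (frames 0–17981) with 3379 frames into that block.
The block's first minute is 1800 frames and the rest 1798 each; 3379 frames reaches minute 1, so 0 × 18 + 1 × 2 = 2 labels have been skipped so far.
Adding those back, label number 3379 + 2 = 3381 at 30 labels/s is 112 s + 21 f = 0 h 1 min 52 s frame 21, i.e. 00:01:52;21.

00:01:52;21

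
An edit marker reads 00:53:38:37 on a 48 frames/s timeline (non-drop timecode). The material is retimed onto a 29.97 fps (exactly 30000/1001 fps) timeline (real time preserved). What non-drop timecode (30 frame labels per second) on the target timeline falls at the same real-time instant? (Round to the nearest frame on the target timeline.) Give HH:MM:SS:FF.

00:53:35:17

Source frame index: (0×3600 + 53×60 + 38) × 48 + 37 = 154501.
Real time: 154501 / (48) = 154501/48 s.
Target frame: (154501/48) × (30000/1001) = 96563125/1001 ≈ 96466.658 → 96467.
At 30 labels/s: frame 96467 → 00:53:35:17.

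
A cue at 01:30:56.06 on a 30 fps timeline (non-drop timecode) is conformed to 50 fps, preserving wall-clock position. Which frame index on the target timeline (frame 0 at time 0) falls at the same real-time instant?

frame 272810

Source frame index: (1×3600 + 30×60 + 56) × 30 + 6 = 163686.
Real time: 163686 / (30) = 27281/5 s.
Target frame: (27281/5) × (50) = 272810.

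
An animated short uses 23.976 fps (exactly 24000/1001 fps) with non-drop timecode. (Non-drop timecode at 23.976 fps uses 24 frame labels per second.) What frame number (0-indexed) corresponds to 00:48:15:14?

frame 69494

Total seconds to the label: (0 × 3600 + 48 × 60 + 15) = 2895.
Frame index = 2895 × 24 + 14 = 69494.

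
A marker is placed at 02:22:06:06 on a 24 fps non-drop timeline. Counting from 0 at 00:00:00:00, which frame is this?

Total seconds to the label: (2 × 3600 + 22 × 60 + 6) = 8526.
Frame index = 8526 × 24 + 6 = 204630.

frame 204630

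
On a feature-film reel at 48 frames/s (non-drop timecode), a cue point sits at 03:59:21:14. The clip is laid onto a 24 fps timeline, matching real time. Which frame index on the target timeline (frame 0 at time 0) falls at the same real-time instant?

Source frame index: (3×3600 + 59×60 + 21) × 48 + 14 = 689342.
Real time: 689342 / (48) = 344671/24 s.
Target frame: (344671/24) × (24) = 344671.

frame 344671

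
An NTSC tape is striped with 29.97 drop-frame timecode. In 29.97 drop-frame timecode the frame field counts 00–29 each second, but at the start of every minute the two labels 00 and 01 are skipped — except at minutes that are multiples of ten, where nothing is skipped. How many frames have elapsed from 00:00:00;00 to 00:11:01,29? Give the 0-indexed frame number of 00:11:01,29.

19839

As if non-drop at 30 labels/s: (0 × 3600 + 11 × 60 + 1) × 30 + 29 = 19859.
Minute boundaries passed: 11; those not divisible by 10: 11 − 1 = 10; dropped labels = 2 × 10 = 20.
Actual frame index = 19859 − 20 = 19839.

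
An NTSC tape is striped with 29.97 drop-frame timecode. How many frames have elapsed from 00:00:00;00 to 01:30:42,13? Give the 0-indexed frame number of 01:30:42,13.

163111

Complete 10-minute blocks: 9, each 17982 frames → 161838.
Remaining 0 whole minutes in the current block: 0 frames.
Within the current minute: 42 × 30 + 13 = 1273. Total = 161838 + 0 + 1273 = 163111.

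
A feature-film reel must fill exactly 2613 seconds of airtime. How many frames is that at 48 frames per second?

125424 frames

Frames = 2613 × 48 = 125424.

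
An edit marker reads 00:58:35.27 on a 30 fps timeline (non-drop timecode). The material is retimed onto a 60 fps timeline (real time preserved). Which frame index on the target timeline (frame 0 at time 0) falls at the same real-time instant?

Source frame index: (0×3600 + 58×60 + 35) × 30 + 27 = 105477.
Real time: 105477 / (30) = 35159/10 s.
Target frame: (35159/10) × (60) = 210954.

frame 210954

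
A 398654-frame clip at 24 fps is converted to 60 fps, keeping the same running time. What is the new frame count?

996635 frames

Target frames = source frames × (target rate / source rate) = 398654 × (60)/(24) = 398654 × 5/2 = 996635.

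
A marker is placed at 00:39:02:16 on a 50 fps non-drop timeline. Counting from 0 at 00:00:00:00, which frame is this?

frame 117116

Total seconds to the label: (0 × 3600 + 39 × 60 + 2) = 2342.
Frame index = 2342 × 50 + 16 = 117116.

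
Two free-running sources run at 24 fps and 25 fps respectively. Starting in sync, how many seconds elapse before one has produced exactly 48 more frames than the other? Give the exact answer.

The gap grows by |25 − 24| = 1 frame per second.
Time for a 48-frame gap: 48 ÷ (1) = 48 s.

48 seconds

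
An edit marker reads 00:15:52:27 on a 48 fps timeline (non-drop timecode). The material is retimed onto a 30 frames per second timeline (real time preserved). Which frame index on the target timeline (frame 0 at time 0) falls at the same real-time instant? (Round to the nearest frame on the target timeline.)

Source frame index: (0×3600 + 15×60 + 52) × 48 + 27 = 45723.
Real time: 45723 / (48) = 15241/16 s.
Target frame: (15241/16) × (30) = 228615/8 ≈ 28576.875 → 28577.

frame 28577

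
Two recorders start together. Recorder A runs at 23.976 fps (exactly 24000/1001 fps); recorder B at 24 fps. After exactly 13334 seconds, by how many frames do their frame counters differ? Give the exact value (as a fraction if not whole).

A emits 24000/1001 × 13334 = 320016000/1001 frames; B emits 24 × 13334 = 320016.
Difference = 320016/1001 frames (≈ 319.6963); B is ahead of A.

320016/1001 frames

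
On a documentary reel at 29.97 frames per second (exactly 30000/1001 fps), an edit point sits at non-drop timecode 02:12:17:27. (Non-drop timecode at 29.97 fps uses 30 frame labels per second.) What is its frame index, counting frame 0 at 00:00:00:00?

Total seconds to the label: (2 × 3600 + 12 × 60 + 17) = 7937.
Frame index = 7937 × 30 + 27 = 238137.

238137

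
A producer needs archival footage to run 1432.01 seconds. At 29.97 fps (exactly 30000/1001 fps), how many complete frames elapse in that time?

Frames = 1432.01 × 30000/1001 = 42960300/1001 ≈ 42917.3826.
Complete frames: 42917.

42917 frames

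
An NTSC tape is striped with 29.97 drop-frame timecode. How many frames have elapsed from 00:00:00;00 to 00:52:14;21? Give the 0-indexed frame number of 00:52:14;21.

Complete 10-minute blocks: 5, each 17982 frames → 89910.
Remaining 2 whole minutes in the current block: 1800 + 1 × 1798 = 3598 frames.
Within the current minute: 14 × 30 + 21 − 2 = 439 (labels ;00/;01 skipped at this minute). Total = 89910 + 3598 + 439 = 93947.

93947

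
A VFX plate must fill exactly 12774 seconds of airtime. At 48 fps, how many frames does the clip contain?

Frames = 12774 × 48 = 613152.

613152 frames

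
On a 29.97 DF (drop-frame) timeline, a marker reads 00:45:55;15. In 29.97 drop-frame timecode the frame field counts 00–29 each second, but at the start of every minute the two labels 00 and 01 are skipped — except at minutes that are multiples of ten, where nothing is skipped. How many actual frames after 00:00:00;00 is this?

82583

Complete 10-minute blocks: 4, each 17982 frames → 71928.
Remaining 5 whole minutes in the current block: 1800 + 4 × 1798 = 8992 frames.
Within the current minute: 55 × 30 + 15 − 2 = 1663 (labels ;00/;01 skipped at this minute). Total = 71928 + 8992 + 1663 = 82583.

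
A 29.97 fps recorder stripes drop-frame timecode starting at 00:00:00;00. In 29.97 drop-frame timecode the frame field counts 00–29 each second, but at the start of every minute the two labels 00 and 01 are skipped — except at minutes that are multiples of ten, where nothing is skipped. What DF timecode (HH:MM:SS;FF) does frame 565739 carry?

Each 10-minute DF block holds 10 × 60 × 30 − 9 × 2 = 17982 frames. 565739 ÷ 17982 → 31 full blocks, remainder 8297.
Within the partial block the first minute is 1800 frames and each further minute 1798, so 4 further minute boundaries passed. Total skipped labels = 18 × 31 + 2 × 4 = 566.
Non-drop label index = 565739 + 566 = 566305; at 30 labels/s that is 05:14:36:25, i.e. DF 05:14:36;25.

05:14:36;25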